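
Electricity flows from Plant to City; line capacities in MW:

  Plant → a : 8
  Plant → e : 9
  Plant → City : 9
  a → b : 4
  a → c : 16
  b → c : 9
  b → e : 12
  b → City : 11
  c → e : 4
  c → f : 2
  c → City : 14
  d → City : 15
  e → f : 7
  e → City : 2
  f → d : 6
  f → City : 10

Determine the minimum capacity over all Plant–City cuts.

26

Augment Plant→City: bottleneck 9, flow now 9.
Augment Plant→e→City: bottleneck 2, flow now 11.
Augment Plant→a→b→City: bottleneck 4, flow now 15.
Augment Plant→a→c→City: bottleneck 4, flow now 19.
Augment Plant→e→f→City: bottleneck 7, flow now 26.
No augmenting path remains; maximum flow = 26.
By max-flow min-cut, the minimum cut capacity equals the max flow.
In the residual graph, reachable from Plant: {Plant}.
Min-cut edges: Plant→a (8), Plant→e (9), Plant→City (9); capacity 8 + 9 + 9 = 26.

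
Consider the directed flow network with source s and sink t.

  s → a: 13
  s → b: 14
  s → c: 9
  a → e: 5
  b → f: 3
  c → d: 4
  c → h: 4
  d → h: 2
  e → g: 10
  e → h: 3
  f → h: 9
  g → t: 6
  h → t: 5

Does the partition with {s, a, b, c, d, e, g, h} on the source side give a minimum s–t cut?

Given cut capacity: 3 + 6 + 5 = 14.
Augment s→c→h→t: bottleneck 4, flow now 4.
Augment s→a→e→g→t: bottleneck 5, flow now 9.
Augment s→b→f→h→t: bottleneck 1, flow now 10.
No augmenting path remains; maximum flow = 10.
In the residual graph, reachable from s: {s, a, b, c, d, f, h}.
Min-cut edges: a→e (5), h→t (5); capacity 5 + 5 = 10.
Cut capacity 14 exceeds the max flow 10, so it is not minimum.

No — its capacity is 14, but the minimum cut has capacity 10.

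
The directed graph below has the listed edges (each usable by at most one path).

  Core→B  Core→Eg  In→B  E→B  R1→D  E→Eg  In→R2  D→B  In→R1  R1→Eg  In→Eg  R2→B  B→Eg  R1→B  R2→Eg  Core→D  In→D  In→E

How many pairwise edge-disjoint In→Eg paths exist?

5

Assign every edge capacity 1; by Menger, the answer equals the max flow.
Path In→Eg (+1); total 1.
Path In→R1→Eg (+1); total 2.
Path In→E→Eg (+1); total 3.
Path In→R2→Eg (+1); total 4.
Path In→B→Eg (+1); total 5.
No residual In→Eg path; max flow = 5.
Certifying cut of size 5: {B→Eg, In→E, In→Eg, In→R1, In→R2}.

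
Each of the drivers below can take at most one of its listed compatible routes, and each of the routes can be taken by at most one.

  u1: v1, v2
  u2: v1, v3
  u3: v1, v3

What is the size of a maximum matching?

3

Unit-capacity flow: source→left, listed edges, right→sink; max matching = max flow.
Augmenting path u1→v1 (+1); matched 1.
Augmenting path u2→v3 (+1); matched 2.
Augmenting path u3→v1→u1→v2 (+1); matched 3.
No augmenting path remains; maximum matching = 3.
König certificate: {u1, u2, u3} is a vertex cover of size 3 (every listed pair touches it), so no matching can be larger.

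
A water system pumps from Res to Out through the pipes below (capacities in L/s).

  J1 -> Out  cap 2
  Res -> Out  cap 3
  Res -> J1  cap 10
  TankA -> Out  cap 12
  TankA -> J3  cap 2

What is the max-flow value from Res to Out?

Augment Res→Out: bottleneck 3, flow now 3.
Augment Res→J1→Out: bottleneck 2, flow now 5.
No augmenting path remains; maximum flow = 5.
In the residual graph, reachable from Res: {Res, J1}.
Min-cut edges: Res→Out (3), J1→Out (2); capacity 3 + 2 = 5.
This cut is saturated, so no flow can exceed 5.

5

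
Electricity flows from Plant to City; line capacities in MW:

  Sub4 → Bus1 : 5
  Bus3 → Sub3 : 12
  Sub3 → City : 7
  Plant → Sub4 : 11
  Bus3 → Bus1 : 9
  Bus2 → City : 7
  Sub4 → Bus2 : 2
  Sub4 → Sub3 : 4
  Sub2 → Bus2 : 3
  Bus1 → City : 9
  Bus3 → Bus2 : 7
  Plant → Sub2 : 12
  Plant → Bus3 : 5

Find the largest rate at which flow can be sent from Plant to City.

Augment Plant→Bus3→Bus1→City: bottleneck 5, flow now 5.
Augment Plant→Sub4→Bus1→City: bottleneck 4, flow now 9.
Augment Plant→Sub4→Bus2→City: bottleneck 2, flow now 11.
Augment Plant→Sub4→Sub3→City: bottleneck 4, flow now 15.
Augment Plant→Sub2→Bus2→City: bottleneck 3, flow now 18.
Augment Plant→Sub4→Bus1→Bus3→Bus2→City: bottleneck 1, flow now 19. (uses reverse residual edge)
No augmenting path remains; maximum flow = 19.
In the residual graph, reachable from Plant: {Plant, Sub2}.
Min-cut edges: Plant→Bus3 (5), Plant→Sub4 (11), Sub2→Bus2 (3); capacity 5 + 11 + 3 = 19.
This cut is saturated, so no flow can exceed 19.

19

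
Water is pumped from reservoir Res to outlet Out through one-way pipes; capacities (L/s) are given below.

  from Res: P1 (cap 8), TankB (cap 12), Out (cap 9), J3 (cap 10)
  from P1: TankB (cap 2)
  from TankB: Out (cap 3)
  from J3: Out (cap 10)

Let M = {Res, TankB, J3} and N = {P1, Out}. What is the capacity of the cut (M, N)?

Edges leaving {Res, TankB, J3}: Res→P1 (8), Res→Out (9), TankB→Out (3), J3→Out (10).
Cut capacity = 8 + 9 + 3 + 10 = 30.

30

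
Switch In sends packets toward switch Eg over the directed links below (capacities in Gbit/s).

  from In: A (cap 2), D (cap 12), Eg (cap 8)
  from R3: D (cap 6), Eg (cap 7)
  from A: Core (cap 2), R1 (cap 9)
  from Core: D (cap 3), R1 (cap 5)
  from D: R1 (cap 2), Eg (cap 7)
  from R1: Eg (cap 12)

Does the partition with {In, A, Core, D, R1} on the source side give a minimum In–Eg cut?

Given cut capacity: 8 + 7 + 12 = 27.
Augment In→Eg: bottleneck 8, flow now 8.
Augment In→D→Eg: bottleneck 7, flow now 15.
Augment In→A→R1→Eg: bottleneck 2, flow now 17.
Augment In→D→R1→Eg: bottleneck 2, flow now 19.
No augmenting path remains; maximum flow = 19.
In the residual graph, reachable from In: {In, D}.
Min-cut edges: In→A (2), In→Eg (8), D→R1 (2), D→Eg (7); capacity 2 + 8 + 2 + 7 = 19.
Cut capacity 27 exceeds the max flow 19, so it is not minimum.

No — its capacity is 27, but the minimum cut has capacity 19.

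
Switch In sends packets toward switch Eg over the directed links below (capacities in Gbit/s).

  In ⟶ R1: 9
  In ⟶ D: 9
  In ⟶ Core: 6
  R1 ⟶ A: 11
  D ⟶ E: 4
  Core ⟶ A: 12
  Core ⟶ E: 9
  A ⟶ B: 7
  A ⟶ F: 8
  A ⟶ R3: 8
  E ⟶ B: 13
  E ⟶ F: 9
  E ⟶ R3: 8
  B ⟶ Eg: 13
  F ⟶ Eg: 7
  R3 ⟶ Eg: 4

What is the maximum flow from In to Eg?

Augment In→R1→A→B→Eg: bottleneck 7, flow now 7.
Augment In→R1→A→F→Eg: bottleneck 2, flow now 9.
Augment In→D→E→B→Eg: bottleneck 4, flow now 13.
Augment In→Core→A→F→Eg: bottleneck 5, flow now 18.
Augment In→Core→A→R3→Eg: bottleneck 1, flow now 19.
No augmenting path remains; maximum flow = 19.
In the residual graph, reachable from In: {In, D}.
Min-cut edges: In→R1 (9), In→Core (6), D→E (4); capacity 9 + 6 + 4 = 19.
This cut is saturated, so no flow can exceed 19.

19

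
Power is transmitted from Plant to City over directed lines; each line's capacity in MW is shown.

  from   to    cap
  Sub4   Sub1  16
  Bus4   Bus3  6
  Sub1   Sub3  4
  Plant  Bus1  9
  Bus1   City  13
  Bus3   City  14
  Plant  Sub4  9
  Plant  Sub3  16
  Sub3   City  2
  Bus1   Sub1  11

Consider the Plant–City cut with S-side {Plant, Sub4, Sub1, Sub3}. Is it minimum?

Given cut capacity: 9 + 2 = 11.
Augment Plant→Bus1→City: bottleneck 9, flow now 9.
Augment Plant→Sub3→City: bottleneck 2, flow now 11.
No augmenting path remains; maximum flow = 11.
Cut capacity 11 equals the max flow, so it is a minimum cut.

Yes — it is a minimum cut (capacity 11).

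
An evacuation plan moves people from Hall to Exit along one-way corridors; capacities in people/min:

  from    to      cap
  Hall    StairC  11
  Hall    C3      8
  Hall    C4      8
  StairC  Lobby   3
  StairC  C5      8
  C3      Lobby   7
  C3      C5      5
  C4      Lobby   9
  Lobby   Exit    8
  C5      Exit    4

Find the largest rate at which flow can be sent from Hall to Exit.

Augment Hall→StairC→Lobby→Exit: bottleneck 3, flow now 3.
Augment Hall→StairC→C5→Exit: bottleneck 4, flow now 7.
Augment Hall→C3→Lobby→Exit: bottleneck 5, flow now 12.
No augmenting path remains; maximum flow = 12.
In the residual graph, reachable from Hall: {Hall, StairC, C3, C4, Lobby, C5}.
Min-cut edges: Lobby→Exit (8), C5→Exit (4); capacity 8 + 4 = 12.
This cut is saturated, so no flow can exceed 12.

12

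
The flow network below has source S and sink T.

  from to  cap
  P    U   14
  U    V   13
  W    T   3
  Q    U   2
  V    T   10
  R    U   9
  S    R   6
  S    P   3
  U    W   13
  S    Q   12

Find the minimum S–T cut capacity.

11

Augment S→P→U→V→T: bottleneck 3, flow now 3.
Augment S→Q→U→V→T: bottleneck 2, flow now 5.
Augment S→R→U→V→T: bottleneck 5, flow now 10.
Augment S→R→U→W→T: bottleneck 1, flow now 11.
No augmenting path remains; maximum flow = 11.
By max-flow min-cut, the minimum cut capacity equals the max flow.
In the residual graph, reachable from S: {S, Q}.
Min-cut edges: S→P (3), S→R (6), Q→U (2); capacity 3 + 6 + 2 = 11.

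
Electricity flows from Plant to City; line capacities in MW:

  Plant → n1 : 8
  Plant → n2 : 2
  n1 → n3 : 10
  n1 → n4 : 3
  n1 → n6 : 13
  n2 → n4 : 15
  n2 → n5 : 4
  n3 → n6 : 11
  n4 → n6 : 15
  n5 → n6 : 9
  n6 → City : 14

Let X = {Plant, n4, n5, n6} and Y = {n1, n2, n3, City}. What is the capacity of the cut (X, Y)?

Edges leaving {Plant, n4, n5, n6}: Plant→n1 (8), Plant→n2 (2), n6→City (14).
Cut capacity = 8 + 2 + 14 = 24.

24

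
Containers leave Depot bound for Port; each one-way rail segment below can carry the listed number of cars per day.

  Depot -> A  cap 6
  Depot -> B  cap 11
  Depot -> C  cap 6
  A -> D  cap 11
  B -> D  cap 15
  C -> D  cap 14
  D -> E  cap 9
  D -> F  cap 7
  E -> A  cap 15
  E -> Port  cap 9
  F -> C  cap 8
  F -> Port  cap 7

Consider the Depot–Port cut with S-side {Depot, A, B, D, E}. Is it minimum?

Given cut capacity: 6 + 7 + 9 = 22.
Augment Depot→A→D→E→Port: bottleneck 6, flow now 6.
Augment Depot→B→D→E→Port: bottleneck 3, flow now 9.
Augment Depot→B→D→F→Port: bottleneck 7, flow now 16.
No augmenting path remains; maximum flow = 16.
In the residual graph, reachable from Depot: {Depot, A, B, C, D}.
Min-cut edges: D→E (9), D→F (7); capacity 9 + 7 = 16.
Cut capacity 22 exceeds the max flow 16, so it is not minimum.

No — its capacity is 22, but the minimum cut has capacity 16.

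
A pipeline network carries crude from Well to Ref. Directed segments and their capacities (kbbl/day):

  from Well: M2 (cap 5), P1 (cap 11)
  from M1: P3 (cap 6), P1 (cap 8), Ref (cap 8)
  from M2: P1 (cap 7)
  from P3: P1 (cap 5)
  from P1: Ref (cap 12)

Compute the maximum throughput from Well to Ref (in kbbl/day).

Augment Well→P1→Ref: bottleneck 11, flow now 11.
Augment Well→M2→P1→Ref: bottleneck 1, flow now 12.
No augmenting path remains; maximum flow = 12.
In the residual graph, reachable from Well: {Well, M2, P1}.
Min-cut edges: P1→Ref (12); capacity 12 = 12.
This cut is saturated, so no flow can exceed 12.

12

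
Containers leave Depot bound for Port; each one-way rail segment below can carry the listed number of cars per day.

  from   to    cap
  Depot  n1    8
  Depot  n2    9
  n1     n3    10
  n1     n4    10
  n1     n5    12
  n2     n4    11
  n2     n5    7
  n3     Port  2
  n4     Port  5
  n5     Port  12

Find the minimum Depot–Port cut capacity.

17

Augment Depot→n1→n3→Port: bottleneck 2, flow now 2.
Augment Depot→n1→n4→Port: bottleneck 5, flow now 7.
Augment Depot→n1→n5→Port: bottleneck 1, flow now 8.
Augment Depot→n2→n5→Port: bottleneck 7, flow now 15.
Augment Depot→n2→n4→n1→n5→Port: bottleneck 2, flow now 17. (uses reverse residual edge)
No augmenting path remains; maximum flow = 17.
By max-flow min-cut, the minimum cut capacity equals the max flow.
In the residual graph, reachable from Depot: {Depot}.
Min-cut edges: Depot→n1 (8), Depot→n2 (9); capacity 8 + 9 = 17.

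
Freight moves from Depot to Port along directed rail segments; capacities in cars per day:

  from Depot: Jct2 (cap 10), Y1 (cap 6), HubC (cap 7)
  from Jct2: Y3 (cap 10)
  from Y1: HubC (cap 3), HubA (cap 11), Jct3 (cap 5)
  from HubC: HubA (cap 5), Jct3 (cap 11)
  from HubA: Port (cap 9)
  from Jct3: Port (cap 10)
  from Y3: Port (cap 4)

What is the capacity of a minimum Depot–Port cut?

Augment Depot→Jct2→Y3→Port: bottleneck 4, flow now 4.
Augment Depot→Y1→HubA→Port: bottleneck 6, flow now 10.
Augment Depot→HubC→HubA→Port: bottleneck 3, flow now 13.
Augment Depot→HubC→Jct3→Port: bottleneck 4, flow now 17.
No augmenting path remains; maximum flow = 17.
By max-flow min-cut, the minimum cut capacity equals the max flow.
In the residual graph, reachable from Depot: {Depot, Jct2, Y3}.
Min-cut edges: Depot→Y1 (6), Depot→HubC (7), Y3→Port (4); capacity 6 + 7 + 4 = 17.

17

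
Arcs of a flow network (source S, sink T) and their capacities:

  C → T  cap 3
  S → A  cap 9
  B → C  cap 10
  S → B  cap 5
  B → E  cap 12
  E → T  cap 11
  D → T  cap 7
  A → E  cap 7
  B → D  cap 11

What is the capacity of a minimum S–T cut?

12

Augment S→A→E→T: bottleneck 7, flow now 7.
Augment S→B→C→T: bottleneck 3, flow now 10.
Augment S→B→D→T: bottleneck 2, flow now 12.
No augmenting path remains; maximum flow = 12.
By max-flow min-cut, the minimum cut capacity equals the max flow.
In the residual graph, reachable from S: {S, A}.
Min-cut edges: S→B (5), A→E (7); capacity 5 + 7 = 12.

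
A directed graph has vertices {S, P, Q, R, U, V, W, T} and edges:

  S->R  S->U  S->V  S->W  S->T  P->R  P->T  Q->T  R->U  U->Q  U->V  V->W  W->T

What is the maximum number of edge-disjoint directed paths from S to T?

Assign every edge capacity 1; by Menger, the answer equals the max flow.
Path S→T (+1); total 1.
Path S→W→T (+1); total 2.
Path S→U→Q→T (+1); total 3.
No residual S→T path; max flow = 3.
Certifying cut of size 3: {S→T, U→Q, W→T}.

3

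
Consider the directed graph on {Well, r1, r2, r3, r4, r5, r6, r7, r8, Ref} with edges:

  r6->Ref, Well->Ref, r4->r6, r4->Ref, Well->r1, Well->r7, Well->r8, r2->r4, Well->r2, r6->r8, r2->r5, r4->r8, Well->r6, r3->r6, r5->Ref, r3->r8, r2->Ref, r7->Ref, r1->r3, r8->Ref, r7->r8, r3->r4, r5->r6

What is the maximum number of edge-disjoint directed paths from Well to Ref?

6

Assign every edge capacity 1; by Menger, the answer equals the max flow.
Path Well→Ref (+1); total 1.
Path Well→r2→Ref (+1); total 2.
Path Well→r6→Ref (+1); total 3.
Path Well→r7→Ref (+1); total 4.
Path Well→r8→Ref (+1); total 5.
Path Well→r1→r3→r4→Ref (+1); total 6.
No residual Well→Ref path; max flow = 6.
Certifying cut of size 6: {Well→Ref, Well→r1, Well→r2, Well→r6, Well→r7, Well→r8}.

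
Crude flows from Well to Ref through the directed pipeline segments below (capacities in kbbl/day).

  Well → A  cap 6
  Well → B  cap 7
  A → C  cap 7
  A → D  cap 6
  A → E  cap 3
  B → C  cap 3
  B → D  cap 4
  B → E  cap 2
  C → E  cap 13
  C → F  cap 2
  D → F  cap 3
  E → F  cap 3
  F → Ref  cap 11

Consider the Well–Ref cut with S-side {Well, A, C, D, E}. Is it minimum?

Given cut capacity: 7 + 2 + 3 + 3 = 15.
Augment Well→A→C→F→Ref: bottleneck 2, flow now 2.
Augment Well→A→D→F→Ref: bottleneck 3, flow now 5.
Augment Well→A→E→F→Ref: bottleneck 1, flow now 6.
Augment Well→B→E→F→Ref: bottleneck 2, flow now 8.
No augmenting path remains; maximum flow = 8.
In the residual graph, reachable from Well: {Well, A, B, C, D, E}.
Min-cut edges: C→F (2), D→F (3), E→F (3); capacity 2 + 3 + 3 = 8.
Cut capacity 15 exceeds the max flow 8, so it is not minimum.

No — its capacity is 15, but the minimum cut has capacity 8.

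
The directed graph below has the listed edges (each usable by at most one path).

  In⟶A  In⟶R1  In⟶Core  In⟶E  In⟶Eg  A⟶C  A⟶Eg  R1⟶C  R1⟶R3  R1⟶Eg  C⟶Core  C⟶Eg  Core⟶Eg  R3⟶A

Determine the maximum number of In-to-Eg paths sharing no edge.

Assign every edge capacity 1; by Menger, the answer equals the max flow.
Path In→Eg (+1); total 1.
Path In→A→Eg (+1); total 2.
Path In→R1→Eg (+1); total 3.
Path In→Core→Eg (+1); total 4.
No residual In→Eg path; max flow = 4.
Certifying cut of size 4: {In→A, In→Core, In→Eg, In→R1}.

4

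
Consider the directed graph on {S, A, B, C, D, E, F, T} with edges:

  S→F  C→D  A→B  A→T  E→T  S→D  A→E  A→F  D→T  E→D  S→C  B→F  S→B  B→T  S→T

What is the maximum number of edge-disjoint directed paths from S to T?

Assign every edge capacity 1; by Menger, the answer equals the max flow.
Path S→T (+1); total 1.
Path S→B→T (+1); total 2.
Path S→D→T (+1); total 3.
No residual S→T path; max flow = 3.
Certifying cut of size 3: {D→T, S→B, S→T}.

3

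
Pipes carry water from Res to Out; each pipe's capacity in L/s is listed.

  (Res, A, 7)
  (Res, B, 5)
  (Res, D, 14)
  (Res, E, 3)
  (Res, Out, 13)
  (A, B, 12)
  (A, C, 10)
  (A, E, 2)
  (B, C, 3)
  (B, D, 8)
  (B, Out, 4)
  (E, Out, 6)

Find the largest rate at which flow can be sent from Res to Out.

Augment Res→Out: bottleneck 13, flow now 13.
Augment Res→B→Out: bottleneck 4, flow now 17.
Augment Res→E→Out: bottleneck 3, flow now 20.
Augment Res→A→E→Out: bottleneck 2, flow now 22.
No augmenting path remains; maximum flow = 22.
In the residual graph, reachable from Res: {Res, A, B, C, D}.
Min-cut edges: Res→E (3), Res→Out (13), A→E (2), B→Out (4); capacity 3 + 13 + 2 + 4 = 22.
This cut is saturated, so no flow can exceed 22.

22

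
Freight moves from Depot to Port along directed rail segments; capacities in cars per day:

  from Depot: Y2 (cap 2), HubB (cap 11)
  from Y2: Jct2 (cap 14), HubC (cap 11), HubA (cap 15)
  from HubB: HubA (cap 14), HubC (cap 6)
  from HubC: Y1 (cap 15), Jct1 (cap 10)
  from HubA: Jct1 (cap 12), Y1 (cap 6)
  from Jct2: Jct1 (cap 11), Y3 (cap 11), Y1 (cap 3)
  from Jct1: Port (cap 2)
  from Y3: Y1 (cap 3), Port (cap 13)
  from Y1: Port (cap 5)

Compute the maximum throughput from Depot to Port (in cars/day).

9

Augment Depot→Y2→HubC→Jct1→Port: bottleneck 2, flow now 2.
Augment Depot→HubB→HubC→Y1→Port: bottleneck 5, flow now 7.
Augment Depot→HubB→HubC→Y2→Jct2→Y3→Port: bottleneck 1, flow now 8. (uses reverse residual edge)
Augment Depot→HubB→HubA→Jct1→HubC→Y2→Jct2→Y3→Port: bottleneck 1, flow now 9. (uses reverse residual edge)
No augmenting path remains; maximum flow = 9.
In the residual graph, reachable from Depot: {Depot, HubB, HubC, HubA, Jct1, Y1}.
Min-cut edges: Depot→Y2 (2), Jct1→Port (2), Y1→Port (5); capacity 2 + 2 + 5 = 9.
This cut is saturated, so no flow can exceed 9.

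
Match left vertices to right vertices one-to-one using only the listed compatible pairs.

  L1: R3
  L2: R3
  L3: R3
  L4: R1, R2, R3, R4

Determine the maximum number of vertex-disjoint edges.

Unit-capacity flow: source→left, listed edges, right→sink; max matching = max flow.
Augmenting path L1→R3 (+1); matched 1.
Augmenting path L4→R1 (+1); matched 2.
No augmenting path remains; maximum matching = 2.
König certificate: {L4, R3} is a vertex cover of size 2 (every listed pair touches it), so no matching can be larger.

2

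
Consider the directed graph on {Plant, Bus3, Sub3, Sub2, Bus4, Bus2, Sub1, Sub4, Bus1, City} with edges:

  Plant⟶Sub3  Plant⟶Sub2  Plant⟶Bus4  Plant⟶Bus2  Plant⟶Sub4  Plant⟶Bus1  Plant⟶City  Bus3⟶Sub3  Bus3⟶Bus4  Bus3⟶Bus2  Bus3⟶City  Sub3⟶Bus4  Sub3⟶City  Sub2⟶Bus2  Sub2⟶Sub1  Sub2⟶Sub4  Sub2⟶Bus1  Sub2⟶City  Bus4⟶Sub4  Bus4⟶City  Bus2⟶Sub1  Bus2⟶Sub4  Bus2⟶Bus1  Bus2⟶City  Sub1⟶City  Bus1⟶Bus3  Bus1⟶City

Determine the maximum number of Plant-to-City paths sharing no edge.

6

Assign every edge capacity 1; by Menger, the answer equals the max flow.
Path Plant→City (+1); total 1.
Path Plant→Sub3→City (+1); total 2.
Path Plant→Sub2→City (+1); total 3.
Path Plant→Bus4→City (+1); total 4.
Path Plant→Bus2→City (+1); total 5.
Path Plant→Bus1→City (+1); total 6.
No residual Plant→City path; max flow = 6.
Certifying cut of size 6: {Plant→Bus1, Plant→Bus2, Plant→Bus4, Plant→City, Plant→Sub2, Plant→Sub3}.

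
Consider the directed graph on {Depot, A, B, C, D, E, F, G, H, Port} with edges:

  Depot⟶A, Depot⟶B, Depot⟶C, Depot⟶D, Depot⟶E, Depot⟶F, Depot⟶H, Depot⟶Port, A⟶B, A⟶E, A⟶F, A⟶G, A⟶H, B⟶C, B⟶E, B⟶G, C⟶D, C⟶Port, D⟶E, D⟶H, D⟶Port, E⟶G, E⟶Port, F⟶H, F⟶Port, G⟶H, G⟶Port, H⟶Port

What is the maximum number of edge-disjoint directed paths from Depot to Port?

Assign every edge capacity 1; by Menger, the answer equals the max flow.
Path Depot→Port (+1); total 1.
Path Depot→C→Port (+1); total 2.
Path Depot→D→Port (+1); total 3.
Path Depot→E→Port (+1); total 4.
Path Depot→F→Port (+1); total 5.
Path Depot→H→Port (+1); total 6.
Path Depot→A→G→Port (+1); total 7.
No residual Depot→Port path; max flow = 7.
Certifying cut of size 7: {C→Port, D→Port, Depot→Port, E→Port, F→Port, G→Port, H→Port}.

7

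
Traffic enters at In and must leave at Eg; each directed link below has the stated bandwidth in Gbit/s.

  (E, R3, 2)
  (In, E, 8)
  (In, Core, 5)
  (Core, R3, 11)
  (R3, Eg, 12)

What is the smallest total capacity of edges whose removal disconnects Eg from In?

Augment In→Core→R3→Eg: bottleneck 5, flow now 5.
Augment In→E→R3→Eg: bottleneck 2, flow now 7.
No augmenting path remains; maximum flow = 7.
By max-flow min-cut, the minimum cut capacity equals the max flow.
In the residual graph, reachable from In: {In, E}.
Min-cut edges: In→Core (5), E→R3 (2); capacity 5 + 2 = 7.

7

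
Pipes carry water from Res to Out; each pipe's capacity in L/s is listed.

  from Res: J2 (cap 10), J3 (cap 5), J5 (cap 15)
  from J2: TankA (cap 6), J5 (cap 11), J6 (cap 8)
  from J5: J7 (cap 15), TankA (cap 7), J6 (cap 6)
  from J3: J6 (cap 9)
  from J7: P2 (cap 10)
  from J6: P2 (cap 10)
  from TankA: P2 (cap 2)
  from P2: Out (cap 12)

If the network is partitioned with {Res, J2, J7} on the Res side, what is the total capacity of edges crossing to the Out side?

55

Edges leaving {Res, J2, J7}: Res→J5 (15), Res→J3 (5), J2→J5 (11), J2→J6 (8), J2→TankA (6), J7→P2 (10).
Cut capacity = 15 + 5 + 11 + 8 + 6 + 10 = 55.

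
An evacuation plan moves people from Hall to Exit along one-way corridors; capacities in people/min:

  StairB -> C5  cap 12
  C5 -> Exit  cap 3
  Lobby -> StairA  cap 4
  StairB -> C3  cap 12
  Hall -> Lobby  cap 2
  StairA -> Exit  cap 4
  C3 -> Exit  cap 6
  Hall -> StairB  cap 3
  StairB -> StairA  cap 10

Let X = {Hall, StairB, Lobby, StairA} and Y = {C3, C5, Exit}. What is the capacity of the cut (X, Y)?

Edges leaving {Hall, StairB, Lobby, StairA}: StairB→C3 (12), StairB→C5 (12), StairA→Exit (4).
Cut capacity = 12 + 12 + 4 = 28.

28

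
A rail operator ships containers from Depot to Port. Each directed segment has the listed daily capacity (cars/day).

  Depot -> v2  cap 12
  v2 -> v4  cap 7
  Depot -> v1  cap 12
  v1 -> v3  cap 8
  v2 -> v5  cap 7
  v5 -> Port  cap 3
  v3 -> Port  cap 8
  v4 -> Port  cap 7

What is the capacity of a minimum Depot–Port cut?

Augment Depot→v1→v3→Port: bottleneck 8, flow now 8.
Augment Depot→v2→v4→Port: bottleneck 7, flow now 15.
Augment Depot→v2→v5→Port: bottleneck 3, flow now 18.
No augmenting path remains; maximum flow = 18.
By max-flow min-cut, the minimum cut capacity equals the max flow.
In the residual graph, reachable from Depot: {Depot, v1, v2, v5}.
Min-cut edges: v1→v3 (8), v2→v4 (7), v5→Port (3); capacity 8 + 7 + 3 = 18.

18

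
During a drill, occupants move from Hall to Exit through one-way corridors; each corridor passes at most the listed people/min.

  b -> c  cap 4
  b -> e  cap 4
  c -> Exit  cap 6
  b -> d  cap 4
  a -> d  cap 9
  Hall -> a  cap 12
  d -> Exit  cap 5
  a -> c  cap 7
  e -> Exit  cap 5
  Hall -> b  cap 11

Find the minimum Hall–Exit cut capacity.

15

Augment Hall→a→c→Exit: bottleneck 6, flow now 6.
Augment Hall→a→d→Exit: bottleneck 5, flow now 11.
Augment Hall→b→e→Exit: bottleneck 4, flow now 15.
No augmenting path remains; maximum flow = 15.
By max-flow min-cut, the minimum cut capacity equals the max flow.
In the residual graph, reachable from Hall: {Hall, a, b, c, d}.
Min-cut edges: b→e (4), c→Exit (6), d→Exit (5); capacity 4 + 6 + 5 = 15.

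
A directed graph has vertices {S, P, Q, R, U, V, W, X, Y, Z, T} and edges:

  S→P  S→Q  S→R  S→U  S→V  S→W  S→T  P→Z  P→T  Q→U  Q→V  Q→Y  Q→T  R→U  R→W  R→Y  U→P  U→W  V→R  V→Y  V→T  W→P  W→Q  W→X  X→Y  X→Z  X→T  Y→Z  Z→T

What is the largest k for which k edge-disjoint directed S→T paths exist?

6

Assign every edge capacity 1; by Menger, the answer equals the max flow.
Path S→T (+1); total 1.
Path S→P→T (+1); total 2.
Path S→Q→T (+1); total 3.
Path S→V→T (+1); total 4.
Path S→W→X→T (+1); total 5.
Path S→R→Y→Z→T (+1); total 6.
No residual S→T path; max flow = 6.
Certifying cut of size 6: {P→T, Q→T, S→T, V→T, W→X, Z→T}.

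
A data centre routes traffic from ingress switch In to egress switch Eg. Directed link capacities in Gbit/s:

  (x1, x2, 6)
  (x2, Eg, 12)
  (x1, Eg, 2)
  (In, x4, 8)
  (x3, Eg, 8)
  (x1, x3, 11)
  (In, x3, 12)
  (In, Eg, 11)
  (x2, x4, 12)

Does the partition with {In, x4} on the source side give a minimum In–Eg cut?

No — its capacity is 23, but the minimum cut has capacity 19.

Given cut capacity: 12 + 11 = 23.
Augment In→Eg: bottleneck 11, flow now 11.
Augment In→x3→Eg: bottleneck 8, flow now 19.
No augmenting path remains; maximum flow = 19.
In the residual graph, reachable from In: {In, x3, x4}.
Min-cut edges: In→Eg (11), x3→Eg (8); capacity 11 + 8 = 19.
Cut capacity 23 exceeds the max flow 19, so it is not minimum.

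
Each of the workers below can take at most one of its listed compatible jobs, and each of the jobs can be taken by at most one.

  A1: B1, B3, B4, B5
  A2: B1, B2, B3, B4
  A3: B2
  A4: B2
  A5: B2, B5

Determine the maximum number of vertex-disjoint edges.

Unit-capacity flow: source→left, listed edges, right→sink; max matching = max flow.
Augmenting path A1→B1 (+1); matched 1.
Augmenting path A2→B2 (+1); matched 2.
Augmenting path A5→B5 (+1); matched 3.
Augmenting path A3→B2→A2→B3 (+1); matched 4.
No augmenting path remains; maximum matching = 4.
König certificate: {A1, A2, A5, B2} is a vertex cover of size 4 (every listed pair touches it), so no matching can be larger.

4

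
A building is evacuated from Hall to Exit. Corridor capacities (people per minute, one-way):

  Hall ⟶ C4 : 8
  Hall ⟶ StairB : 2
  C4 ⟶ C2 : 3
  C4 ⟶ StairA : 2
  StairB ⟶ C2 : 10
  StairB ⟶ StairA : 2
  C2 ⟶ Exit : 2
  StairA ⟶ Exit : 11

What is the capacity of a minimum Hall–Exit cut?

6

Augment Hall→C4→C2→Exit: bottleneck 2, flow now 2.
Augment Hall→C4→StairA→Exit: bottleneck 2, flow now 4.
Augment Hall→StairB→StairA→Exit: bottleneck 2, flow now 6.
No augmenting path remains; maximum flow = 6.
By max-flow min-cut, the minimum cut capacity equals the max flow.
In the residual graph, reachable from Hall: {Hall, C4, C2}.
Min-cut edges: Hall→StairB (2), C4→StairA (2), C2→Exit (2); capacity 2 + 2 + 2 = 6.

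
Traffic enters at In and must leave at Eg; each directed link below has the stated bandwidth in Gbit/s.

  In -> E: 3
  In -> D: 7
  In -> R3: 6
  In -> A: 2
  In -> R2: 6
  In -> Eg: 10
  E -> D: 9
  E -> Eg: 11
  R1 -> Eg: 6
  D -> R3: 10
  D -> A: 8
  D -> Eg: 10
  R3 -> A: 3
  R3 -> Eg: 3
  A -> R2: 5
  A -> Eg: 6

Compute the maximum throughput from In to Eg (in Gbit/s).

Augment In→Eg: bottleneck 10, flow now 10.
Augment In→E→Eg: bottleneck 3, flow now 13.
Augment In→D→Eg: bottleneck 7, flow now 20.
Augment In→R3→Eg: bottleneck 3, flow now 23.
Augment In→A→Eg: bottleneck 2, flow now 25.
Augment In→R3→A→Eg: bottleneck 3, flow now 28.
No augmenting path remains; maximum flow = 28.
In the residual graph, reachable from In: {In, R2}.
Min-cut edges: In→E (3), In→D (7), In→R3 (6), In→A (2), In→Eg (10); capacity 3 + 7 + 6 + 2 + 10 = 28.
This cut is saturated, so no flow can exceed 28.

28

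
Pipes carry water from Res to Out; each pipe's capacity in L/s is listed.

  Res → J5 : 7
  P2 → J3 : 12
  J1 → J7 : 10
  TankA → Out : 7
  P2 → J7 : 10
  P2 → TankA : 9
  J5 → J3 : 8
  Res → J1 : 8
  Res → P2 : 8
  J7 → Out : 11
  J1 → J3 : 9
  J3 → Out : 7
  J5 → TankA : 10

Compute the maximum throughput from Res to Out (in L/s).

Augment Res→J5→TankA→Out: bottleneck 7, flow now 7.
Augment Res→J1→J3→Out: bottleneck 7, flow now 14.
Augment Res→J1→J7→Out: bottleneck 1, flow now 15.
Augment Res→P2→J7→Out: bottleneck 8, flow now 23.
No augmenting path remains; maximum flow = 23.
In the residual graph, reachable from Res: {Res}.
Min-cut edges: Res→J5 (7), Res→J1 (8), Res→P2 (8); capacity 7 + 8 + 8 = 23.
This cut is saturated, so no flow can exceed 23.

23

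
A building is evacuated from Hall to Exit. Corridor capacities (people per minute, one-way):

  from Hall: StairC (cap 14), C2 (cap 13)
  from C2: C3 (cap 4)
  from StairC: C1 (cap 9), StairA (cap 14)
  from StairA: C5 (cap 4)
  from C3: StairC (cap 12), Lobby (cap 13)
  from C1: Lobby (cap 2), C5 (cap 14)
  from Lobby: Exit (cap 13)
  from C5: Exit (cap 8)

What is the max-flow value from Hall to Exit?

Augment Hall→C2→C3→Lobby→Exit: bottleneck 4, flow now 4.
Augment Hall→StairC→StairA→C5→Exit: bottleneck 4, flow now 8.
Augment Hall→StairC→C1→Lobby→Exit: bottleneck 2, flow now 10.
Augment Hall→StairC→C1→C5→Exit: bottleneck 4, flow now 14.
No augmenting path remains; maximum flow = 14.
In the residual graph, reachable from Hall: {Hall, C2, StairC, StairA, C1, C5}.
Min-cut edges: C2→C3 (4), C1→Lobby (2), C5→Exit (8); capacity 4 + 2 + 8 = 14.
This cut is saturated, so no flow can exceed 14.

14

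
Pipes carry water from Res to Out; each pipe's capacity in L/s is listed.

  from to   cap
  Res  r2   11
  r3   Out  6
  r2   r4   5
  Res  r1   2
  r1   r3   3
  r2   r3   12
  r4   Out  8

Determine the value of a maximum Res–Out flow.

Augment Res→r1→r3→Out: bottleneck 2, flow now 2.
Augment Res→r2→r3→Out: bottleneck 4, flow now 6.
Augment Res→r2→r4→Out: bottleneck 5, flow now 11.
No augmenting path remains; maximum flow = 11.
In the residual graph, reachable from Res: {Res, r1, r2, r3}.
Min-cut edges: r2→r4 (5), r3→Out (6); capacity 5 + 6 = 11.
This cut is saturated, so no flow can exceed 11.

11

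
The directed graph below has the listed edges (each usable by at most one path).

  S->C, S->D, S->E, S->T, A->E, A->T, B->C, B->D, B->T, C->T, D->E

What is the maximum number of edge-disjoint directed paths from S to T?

Assign every edge capacity 1; by Menger, the answer equals the max flow.
Path S→T (+1); total 1.
Path S→C→T (+1); total 2.
No residual S→T path; max flow = 2.
Certifying cut of size 2: {S→C, S→T}.

2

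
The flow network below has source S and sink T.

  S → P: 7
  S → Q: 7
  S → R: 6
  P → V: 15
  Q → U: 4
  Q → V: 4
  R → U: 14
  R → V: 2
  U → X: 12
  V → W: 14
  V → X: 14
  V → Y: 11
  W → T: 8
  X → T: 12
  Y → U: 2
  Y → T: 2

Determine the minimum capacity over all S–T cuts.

Augment S→P→V→W→T: bottleneck 7, flow now 7.
Augment S→Q→U→X→T: bottleneck 4, flow now 11.
Augment S→Q→V→W→T: bottleneck 1, flow now 12.
Augment S→Q→V→X→T: bottleneck 2, flow now 14.
Augment S→R→U→X→T: bottleneck 6, flow now 20.
No augmenting path remains; maximum flow = 20.
By max-flow min-cut, the minimum cut capacity equals the max flow.
In the residual graph, reachable from S: {S}.
Min-cut edges: S→P (7), S→Q (7), S→R (6); capacity 7 + 7 + 6 = 20.

20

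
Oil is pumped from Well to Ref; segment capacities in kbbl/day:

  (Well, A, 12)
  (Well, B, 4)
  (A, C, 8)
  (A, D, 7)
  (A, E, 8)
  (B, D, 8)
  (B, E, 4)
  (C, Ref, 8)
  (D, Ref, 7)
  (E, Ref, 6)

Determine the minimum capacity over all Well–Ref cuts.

16

Augment Well→A→C→Ref: bottleneck 8, flow now 8.
Augment Well→A→D→Ref: bottleneck 4, flow now 12.
Augment Well→B→D→Ref: bottleneck 3, flow now 15.
Augment Well→B→E→Ref: bottleneck 1, flow now 16.
No augmenting path remains; maximum flow = 16.
By max-flow min-cut, the minimum cut capacity equals the max flow.
In the residual graph, reachable from Well: {Well}.
Min-cut edges: Well→A (12), Well→B (4); capacity 12 + 4 = 16.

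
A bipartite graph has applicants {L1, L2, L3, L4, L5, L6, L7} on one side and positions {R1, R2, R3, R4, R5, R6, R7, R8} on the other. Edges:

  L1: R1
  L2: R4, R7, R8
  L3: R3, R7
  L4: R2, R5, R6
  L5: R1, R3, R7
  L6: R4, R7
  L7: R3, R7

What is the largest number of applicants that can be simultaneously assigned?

Unit-capacity flow: source→left, listed edges, right→sink; max matching = max flow.
Augmenting path L1→R1 (+1); matched 1.
Augmenting path L2→R4 (+1); matched 2.
Augmenting path L3→R3 (+1); matched 3.
Augmenting path L4→R2 (+1); matched 4.
Augmenting path L5→R7 (+1); matched 5.
Augmenting path L6→R4→L2→R8 (+1); matched 6.
No augmenting path remains; maximum matching = 6.
König certificate: {L2, L4, L6, R1, R3, R7} is a vertex cover of size 6 (every listed pair touches it), so no matching can be larger.

6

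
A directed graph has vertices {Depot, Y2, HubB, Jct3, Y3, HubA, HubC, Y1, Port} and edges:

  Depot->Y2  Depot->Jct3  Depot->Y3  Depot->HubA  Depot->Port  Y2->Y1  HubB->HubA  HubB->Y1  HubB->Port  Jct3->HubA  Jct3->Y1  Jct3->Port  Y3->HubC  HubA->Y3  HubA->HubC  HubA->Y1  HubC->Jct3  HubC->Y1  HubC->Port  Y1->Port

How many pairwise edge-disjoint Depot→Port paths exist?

4

Assign every edge capacity 1; by Menger, the answer equals the max flow.
Path Depot→Port (+1); total 1.
Path Depot→Jct3→Port (+1); total 2.
Path Depot→Y2→Y1→Port (+1); total 3.
Path Depot→Y3→HubC→Port (+1); total 4.
No residual Depot→Port path; max flow = 4.
Certifying cut of size 4: {Depot→Port, HubC→Port, Jct3→Port, Y1→Port}.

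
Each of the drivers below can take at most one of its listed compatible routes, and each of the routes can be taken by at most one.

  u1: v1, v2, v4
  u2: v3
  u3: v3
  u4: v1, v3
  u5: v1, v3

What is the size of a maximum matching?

3

Unit-capacity flow: source→left, listed edges, right→sink; max matching = max flow.
Augmenting path u1→v1 (+1); matched 1.
Augmenting path u2→v3 (+1); matched 2.
Augmenting path u4→v1→u1→v2 (+1); matched 3.
No augmenting path remains; maximum matching = 3.
König certificate: {u1, v1, v3} is a vertex cover of size 3 (every listed pair touches it), so no matching can be larger.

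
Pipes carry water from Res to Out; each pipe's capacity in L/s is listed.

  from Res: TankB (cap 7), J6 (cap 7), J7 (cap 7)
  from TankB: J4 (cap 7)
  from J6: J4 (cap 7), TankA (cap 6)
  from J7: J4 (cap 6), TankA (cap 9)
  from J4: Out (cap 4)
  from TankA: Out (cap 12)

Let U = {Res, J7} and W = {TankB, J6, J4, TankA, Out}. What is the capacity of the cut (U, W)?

Edges leaving {Res, J7}: Res→TankB (7), Res→J6 (7), J7→J4 (6), J7→TankA (9).
Cut capacity = 7 + 7 + 6 + 9 = 29.

29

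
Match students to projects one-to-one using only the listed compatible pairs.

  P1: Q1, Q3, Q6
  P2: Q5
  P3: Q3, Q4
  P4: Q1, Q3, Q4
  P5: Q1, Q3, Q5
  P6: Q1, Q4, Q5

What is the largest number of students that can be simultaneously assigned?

Unit-capacity flow: source→left, listed edges, right→sink; max matching = max flow.
Augmenting path P1→Q1 (+1); matched 1.
Augmenting path P2→Q5 (+1); matched 2.
Augmenting path P3→Q3 (+1); matched 3.
Augmenting path P4→Q4 (+1); matched 4.
Augmenting path P5→Q1→P1→Q6 (+1); matched 5.
No augmenting path remains; maximum matching = 5.
König certificate: {P1, Q1, Q3, Q4, Q5} is a vertex cover of size 5 (every listed pair touches it), so no matching can be larger.

5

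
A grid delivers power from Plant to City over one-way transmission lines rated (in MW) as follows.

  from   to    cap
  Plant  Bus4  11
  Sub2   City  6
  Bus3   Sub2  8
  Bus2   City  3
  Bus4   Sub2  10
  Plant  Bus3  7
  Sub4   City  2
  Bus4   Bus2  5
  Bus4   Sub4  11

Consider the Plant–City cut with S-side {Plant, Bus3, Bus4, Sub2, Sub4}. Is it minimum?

Given cut capacity: 5 + 6 + 2 = 13.
Augment Plant→Bus3→Sub2→City: bottleneck 6, flow now 6.
Augment Plant→Bus4→Bus2→City: bottleneck 3, flow now 9.
Augment Plant→Bus4→Sub4→City: bottleneck 2, flow now 11.
No augmenting path remains; maximum flow = 11.
In the residual graph, reachable from Plant: {Plant, Bus3, Bus4, Bus2, Sub2, Sub4}.
Min-cut edges: Bus2→City (3), Sub2→City (6), Sub4→City (2); capacity 3 + 6 + 2 = 11.
Cut capacity 13 exceeds the max flow 11, so it is not minimum.

No — its capacity is 13, but the minimum cut has capacity 11.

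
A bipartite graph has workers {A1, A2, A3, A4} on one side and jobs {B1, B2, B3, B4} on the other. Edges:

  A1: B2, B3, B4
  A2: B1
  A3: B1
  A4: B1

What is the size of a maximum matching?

2

Unit-capacity flow: source→left, listed edges, right→sink; max matching = max flow.
Augmenting path A1→B2 (+1); matched 1.
Augmenting path A2→B1 (+1); matched 2.
No augmenting path remains; maximum matching = 2.
König certificate: {A1, B1} is a vertex cover of size 2 (every listed pair touches it), so no matching can be larger.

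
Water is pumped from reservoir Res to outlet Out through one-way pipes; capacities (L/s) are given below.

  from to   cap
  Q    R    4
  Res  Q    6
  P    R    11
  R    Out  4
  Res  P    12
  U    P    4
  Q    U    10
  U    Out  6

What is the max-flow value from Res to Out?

10

Augment Res→P→R→Out: bottleneck 4, flow now 4.
Augment Res→Q→U→Out: bottleneck 6, flow now 10.
No augmenting path remains; maximum flow = 10.
In the residual graph, reachable from Res: {Res, P, R}.
Min-cut edges: Res→Q (6), R→Out (4); capacity 6 + 4 = 10.
This cut is saturated, so no flow can exceed 10.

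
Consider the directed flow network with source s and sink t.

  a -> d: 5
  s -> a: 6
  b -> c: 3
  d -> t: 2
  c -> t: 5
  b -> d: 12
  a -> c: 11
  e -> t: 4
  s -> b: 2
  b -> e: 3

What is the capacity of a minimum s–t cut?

Augment s→a→c→t: bottleneck 5, flow now 5.
Augment s→a→d→t: bottleneck 1, flow now 6.
Augment s→b→d→t: bottleneck 1, flow now 7.
Augment s→b→e→t: bottleneck 1, flow now 8.
No augmenting path remains; maximum flow = 8.
By max-flow min-cut, the minimum cut capacity equals the max flow.
In the residual graph, reachable from s: {s}.
Min-cut edges: s→a (6), s→b (2); capacity 6 + 2 = 8.

8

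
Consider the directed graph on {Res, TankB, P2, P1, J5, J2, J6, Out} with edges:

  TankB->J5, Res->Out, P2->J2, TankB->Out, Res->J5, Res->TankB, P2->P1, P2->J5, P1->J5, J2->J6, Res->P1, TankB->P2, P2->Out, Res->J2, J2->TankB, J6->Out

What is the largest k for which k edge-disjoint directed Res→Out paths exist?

3

Assign every edge capacity 1; by Menger, the answer equals the max flow.
Path Res→Out (+1); total 1.
Path Res→TankB→Out (+1); total 2.
Path Res→J2→J6→Out (+1); total 3.
No residual Res→Out path; max flow = 3.
Certifying cut of size 3: {Res→J2, Res→Out, Res→TankB}.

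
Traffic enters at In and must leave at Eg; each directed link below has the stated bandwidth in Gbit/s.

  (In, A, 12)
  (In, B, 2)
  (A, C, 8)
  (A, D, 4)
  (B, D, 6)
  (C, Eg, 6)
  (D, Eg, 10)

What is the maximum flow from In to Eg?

Augment In→A→C→Eg: bottleneck 6, flow now 6.
Augment In→A→D→Eg: bottleneck 4, flow now 10.
Augment In→B→D→Eg: bottleneck 2, flow now 12.
No augmenting path remains; maximum flow = 12.
In the residual graph, reachable from In: {In, A, C}.
Min-cut edges: In→B (2), A→D (4), C→Eg (6); capacity 2 + 4 + 6 = 12.
This cut is saturated, so no flow can exceed 12.

12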